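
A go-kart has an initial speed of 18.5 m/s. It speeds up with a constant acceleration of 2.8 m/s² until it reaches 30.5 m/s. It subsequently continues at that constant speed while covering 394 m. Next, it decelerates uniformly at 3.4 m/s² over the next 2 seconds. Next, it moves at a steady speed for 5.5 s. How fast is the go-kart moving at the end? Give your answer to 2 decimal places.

Phase 1 (accelerating): v₀ = 18.5 m/s, a = 2.8 m/s².
v = v₀ + at → t = (30.5 − 18.5) / 2.8 = 4.29 s
v² = v₀² + 2aΔx → Δx = (30.5² − 18.5²)/(2·2.8) = 105 m

Phase 2 (constant speed): v₀ = 30.5 m/s, a = 0 m/s².
Constant speed: t = d/v = 394/30.5 = 12.9 s

Phase 3 (decelerating): v₀ = 30.5 m/s, a = -3.4 m/s².
v = v₀ + at = 30.5 + (-3.4)(2) = 23.7 m/s
Δx = v₀t + ½at² = 30.5·2 + 0.5·-3.4·2² = 54.2 m

Phase 4 (constant speed): v₀ = 23.7 m/s, a = 0 m/s².
v = v₀ + at = 23.7 + (0)(5.5) = 23.7 m/s
Δx = v₀t + ½at² = 23.7·5.5 + 0.5·0·5.5² = 130 m
Final speed = 23.7 m/s

23.70 m/s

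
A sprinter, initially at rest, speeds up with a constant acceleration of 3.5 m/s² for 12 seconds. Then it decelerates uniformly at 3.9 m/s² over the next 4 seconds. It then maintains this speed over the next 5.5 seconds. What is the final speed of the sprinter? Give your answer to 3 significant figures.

26.4 m/s

Phase 1 (accelerating): v₀ = 0 m/s, a = 3.5 m/s².
v = v₀ + at = 0 + (3.5)(12) = 42.0 m/s
Δx = v₀t + ½at² = 0·12 + 0.5·3.5·12² = 252 m

Phase 2 (decelerating): v₀ = 42.0 m/s, a = -3.9 m/s².
v = v₀ + at = 42.0 + (-3.9)(4) = 26.4 m/s
Δx = v₀t + ½at² = 42.0·4 + 0.5·-3.9·4² = 137 m

Phase 3 (constant speed): v₀ = 26.4 m/s, a = 0 m/s².
v = v₀ + at = 26.4 + (0)(5.5) = 26.4 m/s
Δx = v₀t + ½at² = 26.4·5.5 + 0.5·0·5.5² = 145 m
Final speed = 26.4 m/s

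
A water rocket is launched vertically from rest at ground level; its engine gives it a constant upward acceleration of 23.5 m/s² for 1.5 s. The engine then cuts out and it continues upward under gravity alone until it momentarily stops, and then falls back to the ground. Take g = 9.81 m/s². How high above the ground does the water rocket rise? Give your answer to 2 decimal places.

89.77 m

Phase 1 (powered ascent): v₀ = 0 m/s, a = 23.5 m/s².
v = v₀ + at = 0 + (23.5)(1.5) = 35.2 m/s
Δx = v₀t + ½at² = 0·1.5 + 0.5·23.5·1.5² = 26.4 m

Phase 2 (coasting upward): v₀ = 35.2 m/s, a = -9.81 m/s².
v = v₀ + at → t = (0 − 35.2) / -9.81 = 3.59 s
v² = v₀² + 2aΔx → Δx = (0² − 35.2²)/(2·-9.81) = 63.3 m
Maximum height = 26.4 + 63.3 = 89.8 m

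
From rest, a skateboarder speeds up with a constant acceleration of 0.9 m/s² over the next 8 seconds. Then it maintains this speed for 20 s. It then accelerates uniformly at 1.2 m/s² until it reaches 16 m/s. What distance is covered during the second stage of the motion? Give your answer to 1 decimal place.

Phase 1 (accelerating): v₀ = 0 m/s, a = 0.9 m/s².
v = v₀ + at = 0 + (0.9)(8) = 7.20 m/s
Δx = v₀t + ½at² = 0·8 + 0.5·0.9·8² = 28.8 m

Phase 2 (constant speed): v₀ = 7.20 m/s, a = 0 m/s².
v = v₀ + at = 7.20 + (0)(20) = 7.20 m/s
Δx = v₀t + ½at² = 7.20·20 + 0.5·0·20² = 144 m
Distance in phase 2 = 144 m

144.0 m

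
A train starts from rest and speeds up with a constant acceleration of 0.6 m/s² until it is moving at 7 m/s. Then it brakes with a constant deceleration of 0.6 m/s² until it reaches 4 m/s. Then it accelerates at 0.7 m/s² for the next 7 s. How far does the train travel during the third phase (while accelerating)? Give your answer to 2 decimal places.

Phase 1 (accelerating): v₀ = 0 m/s, a = 0.6 m/s².
v = v₀ + at → t = (7 − 0) / 0.6 = 11.7 s
v² = v₀² + 2aΔx → Δx = (7² − 0²)/(2·0.6) = 40.8 m

Phase 2 (decelerating): v₀ = 7.00 m/s, a = -0.6 m/s².
v = v₀ + at → t = (4 − 7.00) / -0.6 = 5.00 s
v² = v₀² + 2aΔx → Δx = (4² − 7.00²)/(2·-0.6) = 27.5 m

Phase 3 (accelerating): v₀ = 4.00 m/s, a = 0.7 m/s².
v = v₀ + at = 4.00 + (0.7)(7) = 8.90 m/s
Δx = v₀t + ½at² = 4.00·7 + 0.5·0.7·7² = 45.1 m
Distance in phase 3 = 45.1 m

45.15 m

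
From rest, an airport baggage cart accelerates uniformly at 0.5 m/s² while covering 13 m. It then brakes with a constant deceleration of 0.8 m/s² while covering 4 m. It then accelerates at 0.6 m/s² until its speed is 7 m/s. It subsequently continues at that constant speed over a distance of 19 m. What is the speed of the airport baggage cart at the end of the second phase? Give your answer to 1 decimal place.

2.6 m/s

Phase 1 (accelerating): v₀ = 0 m/s, a = 0.5 m/s².
v² = v₀² + 2aΔx = 0² + 2·0.5·13 = 13.0 → v = 3.61 m/s
t = (v − v₀)/a = (3.61 − 0)/0.5 = 7.21 s

Phase 2 (decelerating): v₀ = 3.61 m/s, a = -0.8 m/s².
v² = v₀² + 2aΔx = 3.61² + 2·-0.8·4 = 6.60 → v = 2.57 m/s
t = (v − v₀)/a = (2.57 − 3.61)/-0.8 = 1.30 s
Speed at end of phase 2 = 2.57 m/s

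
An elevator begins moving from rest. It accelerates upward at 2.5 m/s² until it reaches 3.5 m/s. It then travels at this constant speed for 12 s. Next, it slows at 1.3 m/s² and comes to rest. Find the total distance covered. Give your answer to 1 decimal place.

Phase 1 (accelerating): v₀ = 0 m/s, a = 2.5 m/s².
v = v₀ + at → t = (3.5 − 0) / 2.5 = 1.40 s
v² = v₀² + 2aΔx → Δx = (3.5² − 0²)/(2·2.5) = 2.45 m

Phase 2 (constant speed): v₀ = 3.50 m/s, a = 0 m/s².
v = v₀ + at = 3.50 + (0)(12) = 3.50 m/s
Δx = v₀t + ½at² = 3.50·12 + 0.5·0·12² = 42.0 m

Phase 3 (decelerating): v₀ = 3.50 m/s, a = -1.3 m/s².
v = v₀ + at → t = (0 − 3.50) / -1.3 = 2.69 s
v² = v₀² + 2aΔx → Δx = (0² − 3.50²)/(2·-1.3) = 4.71 m
Total distance = 2.45 + 42.0 + 4.71 = 49.2 m

49.2 m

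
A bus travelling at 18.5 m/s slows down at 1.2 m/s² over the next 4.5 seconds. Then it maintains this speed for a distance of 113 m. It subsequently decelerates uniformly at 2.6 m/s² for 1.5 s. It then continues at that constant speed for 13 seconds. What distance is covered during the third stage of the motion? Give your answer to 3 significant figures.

16.7 m

Phase 1 (decelerating): v₀ = 18.5 m/s, a = -1.2 m/s².
v = v₀ + at = 18.5 + (-1.2)(4.5) = 13.1 m/s
Δx = v₀t + ½at² = 18.5·4.5 + 0.5·-1.2·4.5² = 71.1 m

Phase 2 (constant speed): v₀ = 13.1 m/s, a = 0 m/s².
Constant speed: t = d/v = 113/13.1 = 8.63 s

Phase 3 (decelerating): v₀ = 13.1 m/s, a = -2.6 m/s².
v = v₀ + at = 13.1 + (-2.6)(1.5) = 9.20 m/s
Δx = v₀t + ½at² = 13.1·1.5 + 0.5·-2.6·1.5² = 16.7 m
Distance in phase 3 = 16.7 m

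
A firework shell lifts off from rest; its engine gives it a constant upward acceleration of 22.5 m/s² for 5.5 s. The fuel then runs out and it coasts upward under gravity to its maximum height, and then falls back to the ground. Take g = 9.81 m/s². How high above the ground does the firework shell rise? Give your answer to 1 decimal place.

Phase 1 (powered ascent): v₀ = 0 m/s, a = 22.5 m/s².
v = v₀ + at = 0 + (22.5)(5.5) = 124 m/s
Δx = v₀t + ½at² = 0·5.5 + 0.5·22.5·5.5² = 340 m

Phase 2 (coasting upward): v₀ = 124 m/s, a = -9.81 m/s².
v = v₀ + at → t = (0 − 124) / -9.81 = 12.6 s
v² = v₀² + 2aΔx → Δx = (0² − 124²)/(2·-9.81) = 781 m
Maximum height = 340 + 781 = 1120 m

1120.8 m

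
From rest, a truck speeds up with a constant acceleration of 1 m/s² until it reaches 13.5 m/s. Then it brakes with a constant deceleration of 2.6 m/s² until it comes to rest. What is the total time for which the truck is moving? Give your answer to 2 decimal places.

18.69 s

Phase 1 (accelerating): v₀ = 0 m/s, a = 1 m/s².
v = v₀ + at → t = (13.5 − 0) / 1 = 13.5 s
v² = v₀² + 2aΔx → Δx = (13.5² − 0²)/(2·1) = 91.1 m

Phase 2 (decelerating): v₀ = 13.5 m/s, a = -2.6 m/s².
v = v₀ + at → t = (0 − 13.5) / -2.6 = 5.19 s
v² = v₀² + 2aΔx → Δx = (0² − 13.5²)/(2·-2.6) = 35.0 m
Total time = 13.5 + 5.19 = 18.7 s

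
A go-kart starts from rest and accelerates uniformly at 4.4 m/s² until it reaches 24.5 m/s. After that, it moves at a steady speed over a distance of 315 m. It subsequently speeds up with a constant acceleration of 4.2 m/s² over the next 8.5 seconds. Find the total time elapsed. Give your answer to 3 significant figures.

26.9 s

Phase 1 (accelerating): v₀ = 0 m/s, a = 4.4 m/s².
v = v₀ + at → t = (24.5 − 0) / 4.4 = 5.57 s
v² = v₀² + 2aΔx → Δx = (24.5² − 0²)/(2·4.4) = 68.2 m

Phase 2 (constant speed): v₀ = 24.5 m/s, a = 0 m/s².
Constant speed: t = d/v = 315/24.5 = 12.9 s

Phase 3 (accelerating): v₀ = 24.5 m/s, a = 4.2 m/s².
v = v₀ + at = 24.5 + (4.2)(8.5) = 60.2 m/s
Δx = v₀t + ½at² = 24.5·8.5 + 0.5·4.2·8.5² = 360 m
Total time = 5.57 + 12.9 + 8.50 = 26.9 s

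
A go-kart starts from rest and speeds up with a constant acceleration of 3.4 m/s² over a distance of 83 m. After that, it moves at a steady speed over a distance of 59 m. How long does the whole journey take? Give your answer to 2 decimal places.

Phase 1 (accelerating): v₀ = 0 m/s, a = 3.4 m/s².
v² = v₀² + 2aΔx = 0² + 2·3.4·83 = 564 → v = 23.8 m/s
t = (v − v₀)/a = (23.8 − 0)/3.4 = 6.99 s

Phase 2 (constant speed): v₀ = 23.8 m/s, a = 0 m/s².
Constant speed: t = d/v = 59/23.8 = 2.48 s
Total time = 6.99 + 2.48 = 9.47 s

9.47 s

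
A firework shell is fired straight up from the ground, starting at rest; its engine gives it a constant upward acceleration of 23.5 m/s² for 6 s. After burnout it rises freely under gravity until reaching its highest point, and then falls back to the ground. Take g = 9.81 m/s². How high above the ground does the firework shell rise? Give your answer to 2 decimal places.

Phase 1 (powered ascent): v₀ = 0 m/s, a = 23.5 m/s².
v = v₀ + at = 0 + (23.5)(6) = 141 m/s
Δx = v₀t + ½at² = 0·6 + 0.5·23.5·6² = 423 m

Phase 2 (coasting upward): v₀ = 141 m/s, a = -9.81 m/s².
v = v₀ + at → t = (0 − 141) / -9.81 = 14.4 s
v² = v₀² + 2aΔx → Δx = (0² − 141²)/(2·-9.81) = 1010 m
Maximum height = 423 + 1010 = 1440 m

1436.30 m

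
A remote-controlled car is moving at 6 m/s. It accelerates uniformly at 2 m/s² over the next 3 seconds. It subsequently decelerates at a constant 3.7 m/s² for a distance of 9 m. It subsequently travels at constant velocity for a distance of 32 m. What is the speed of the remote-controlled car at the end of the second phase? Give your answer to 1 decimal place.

Phase 1 (accelerating): v₀ = 6.00 m/s, a = 2 m/s².
v = v₀ + at = 6.00 + (2)(3) = 12.0 m/s
Δx = v₀t + ½at² = 6.00·3 + 0.5·2·3² = 27.0 m

Phase 2 (decelerating): v₀ = 12.0 m/s, a = -3.7 m/s².
v² = v₀² + 2aΔx = 12.0² + 2·-3.7·9 = 77.4 → v = 8.80 m/s
t = (v − v₀)/a = (8.80 − 12.0)/-3.7 = 0.865 s
Speed at end of phase 2 = 8.80 m/s

8.8 m/s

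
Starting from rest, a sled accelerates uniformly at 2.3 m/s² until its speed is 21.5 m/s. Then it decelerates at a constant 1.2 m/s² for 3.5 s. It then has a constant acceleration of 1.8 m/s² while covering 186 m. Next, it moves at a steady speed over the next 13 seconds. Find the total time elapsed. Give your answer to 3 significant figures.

Phase 1 (accelerating): v₀ = 0 m/s, a = 2.3 m/s².
v = v₀ + at → t = (21.5 − 0) / 2.3 = 9.35 s
v² = v₀² + 2aΔx → Δx = (21.5² − 0²)/(2·2.3) = 100 m

Phase 2 (decelerating): v₀ = 21.5 m/s, a = -1.2 m/s².
v = v₀ + at = 21.5 + (-1.2)(3.5) = 17.3 m/s
Δx = v₀t + ½at² = 21.5·3.5 + 0.5·-1.2·3.5² = 67.9 m

Phase 3 (accelerating): v₀ = 17.3 m/s, a = 1.8 m/s².
v² = v₀² + 2aΔx = 17.3² + 2·1.8·186 = 969 → v = 31.1 m/s
t = (v − v₀)/a = (31.1 − 17.3)/1.8 = 7.68 s

Phase 4 (constant speed): v₀ = 31.1 m/s, a = 0 m/s².
v = v₀ + at = 31.1 + (0)(13) = 31.1 m/s
Δx = v₀t + ½at² = 31.1·13 + 0.5·0·13² = 405 m
Total time = 9.35 + 3.50 + 7.68 + 13.0 = 33.5 s

33.5 s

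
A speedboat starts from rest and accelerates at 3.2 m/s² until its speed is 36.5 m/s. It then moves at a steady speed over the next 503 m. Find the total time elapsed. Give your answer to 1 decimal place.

Phase 1 (accelerating): v₀ = 0 m/s, a = 3.2 m/s².
v = v₀ + at → t = (36.5 − 0) / 3.2 = 11.4 s
v² = v₀² + 2aΔx → Δx = (36.5² − 0²)/(2·3.2) = 208 m

Phase 2 (constant speed): v₀ = 36.5 m/s, a = 0 m/s².
Constant speed: t = d/v = 503/36.5 = 13.8 s
Total time = 11.4 + 13.8 = 25.2 s

25.2 s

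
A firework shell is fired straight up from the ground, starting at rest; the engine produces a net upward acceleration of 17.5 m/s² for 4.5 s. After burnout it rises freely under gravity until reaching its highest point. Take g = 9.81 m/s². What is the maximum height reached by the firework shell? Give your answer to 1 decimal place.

Phase 1 (powered ascent): v₀ = 0 m/s, a = 17.5 m/s².
v = v₀ + at = 0 + (17.5)(4.5) = 78.8 m/s
Δx = v₀t + ½at² = 0·4.5 + 0.5·17.5·4.5² = 177 m

Phase 2 (coasting upward): v₀ = 78.8 m/s, a = -9.81 m/s².
v = v₀ + at → t = (0 − 78.8) / -9.81 = 8.03 s
v² = v₀² + 2aΔx → Δx = (0² − 78.8²)/(2·-9.81) = 316 m
Maximum height = 177 + 316 = 493 m

493.3 m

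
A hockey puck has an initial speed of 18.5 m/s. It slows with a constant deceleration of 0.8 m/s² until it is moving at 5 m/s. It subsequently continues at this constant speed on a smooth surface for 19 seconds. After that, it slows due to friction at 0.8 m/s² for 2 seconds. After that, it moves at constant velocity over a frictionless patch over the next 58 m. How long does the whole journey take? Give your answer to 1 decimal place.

54.9 s

Phase 1 (decelerating): v₀ = 18.5 m/s, a = -0.8 m/s².
v = v₀ + at → t = (5 − 18.5) / -0.8 = 16.9 s
v² = v₀² + 2aΔx → Δx = (5² − 18.5²)/(2·-0.8) = 198 m

Phase 2 (constant speed): v₀ = 5.00 m/s, a = 0 m/s².
v = v₀ + at = 5.00 + (0)(19) = 5.00 m/s
Δx = v₀t + ½at² = 5.00·19 + 0.5·0·19² = 95.0 m

Phase 3 (decelerating): v₀ = 5.00 m/s, a = -0.8 m/s².
v = v₀ + at = 5.00 + (-0.8)(2) = 3.40 m/s
Δx = v₀t + ½at² = 5.00·2 + 0.5·-0.8·2² = 8.40 m

Phase 4 (constant speed): v₀ = 3.40 m/s, a = 0 m/s².
Constant speed: t = d/v = 58/3.40 = 17.1 s
Total time = 16.9 + 19.0 + 2.00 + 17.1 = 54.9 s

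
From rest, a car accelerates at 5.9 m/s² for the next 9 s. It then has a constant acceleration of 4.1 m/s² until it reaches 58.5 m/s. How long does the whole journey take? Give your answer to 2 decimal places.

Phase 1 (accelerating): v₀ = 0 m/s, a = 5.9 m/s².
v = v₀ + at = 0 + (5.9)(9) = 53.1 m/s
Δx = v₀t + ½at² = 0·9 + 0.5·5.9·9² = 239 m

Phase 2 (accelerating): v₀ = 53.1 m/s, a = 4.1 m/s².
v = v₀ + at → t = (58.5 − 53.1) / 4.1 = 1.32 s
v² = v₀² + 2aΔx → Δx = (58.5² − 53.1²)/(2·4.1) = 73.5 m
Total time = 9.00 + 1.32 = 10.3 s

10.32 s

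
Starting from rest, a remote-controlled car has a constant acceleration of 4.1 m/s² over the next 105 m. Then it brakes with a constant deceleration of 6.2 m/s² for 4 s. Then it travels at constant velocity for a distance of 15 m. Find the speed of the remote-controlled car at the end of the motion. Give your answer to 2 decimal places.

Phase 1 (accelerating): v₀ = 0 m/s, a = 4.1 m/s².
v² = v₀² + 2aΔx = 0² + 2·4.1·105 = 861 → v = 29.3 m/s
t = (v − v₀)/a = (29.3 − 0)/4.1 = 7.16 s

Phase 2 (decelerating): v₀ = 29.3 m/s, a = -6.2 m/s².
v = v₀ + at = 29.3 + (-6.2)(4) = 4.54 m/s
Δx = v₀t + ½at² = 29.3·4 + 0.5·-6.2·4² = 67.8 m

Phase 3 (constant speed): v₀ = 4.54 m/s, a = 0 m/s².
Constant speed: t = d/v = 15/4.54 = 3.30 s
Final speed = 4.54 m/s

4.54 m/s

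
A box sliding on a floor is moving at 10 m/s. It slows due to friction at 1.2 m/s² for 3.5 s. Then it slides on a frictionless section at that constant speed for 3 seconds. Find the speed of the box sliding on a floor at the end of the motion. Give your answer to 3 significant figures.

Phase 1 (decelerating): v₀ = 10.0 m/s, a = -1.2 m/s².
v = v₀ + at = 10.0 + (-1.2)(3.5) = 5.80 m/s
Δx = v₀t + ½at² = 10.0·3.5 + 0.5·-1.2·3.5² = 27.6 m

Phase 2 (constant speed): v₀ = 5.80 m/s, a = 0 m/s².
v = v₀ + at = 5.80 + (0)(3) = 5.80 m/s
Δx = v₀t + ½at² = 5.80·3 + 0.5·0·3² = 17.4 m
Final speed = 5.80 m/s

5.80 m/s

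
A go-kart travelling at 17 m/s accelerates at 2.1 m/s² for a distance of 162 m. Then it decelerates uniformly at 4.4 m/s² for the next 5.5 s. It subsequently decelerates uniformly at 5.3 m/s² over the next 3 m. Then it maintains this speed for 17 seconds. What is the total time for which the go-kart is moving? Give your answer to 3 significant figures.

29.8 s

Phase 1 (accelerating): v₀ = 17.0 m/s, a = 2.1 m/s².
v² = v₀² + 2aΔx = 17.0² + 2·2.1·162 = 969 → v = 31.1 m/s
t = (v − v₀)/a = (31.1 − 17.0)/2.1 = 6.73 s

Phase 2 (decelerating): v₀ = 31.1 m/s, a = -4.4 m/s².
v = v₀ + at = 31.1 + (-4.4)(5.5) = 6.94 m/s
Δx = v₀t + ½at² = 31.1·5.5 + 0.5·-4.4·5.5² = 105 m

Phase 3 (decelerating): v₀ = 6.94 m/s, a = -5.3 m/s².
v² = v₀² + 2aΔx = 6.94² + 2·-5.3·3 = 16.3 → v = 4.04 m/s
t = (v − v₀)/a = (4.04 − 6.94)/-5.3 = 0.547 s

Phase 4 (constant speed): v₀ = 4.04 m/s, a = 0 m/s².
v = v₀ + at = 4.04 + (0)(17) = 4.04 m/s
Δx = v₀t + ½at² = 4.04·17 + 0.5·0·17² = 68.6 m
Total time = 6.73 + 5.50 + 0.547 + 17.0 = 29.8 s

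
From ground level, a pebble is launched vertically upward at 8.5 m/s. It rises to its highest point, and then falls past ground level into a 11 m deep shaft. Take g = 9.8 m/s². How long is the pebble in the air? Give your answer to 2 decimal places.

2.60 s

Phase 1 (rising): v₀ = 8.50 m/s, a = -9.8 m/s².
v = v₀ + at → t = (0 − 8.50) / -9.8 = 0.867 s
v² = v₀² + 2aΔx → Δx = (0² − 8.50²)/(2·-9.8) = 3.69 m

Phase 2 (falling): v₀ = 0 m/s, a = -9.8 m/s².
Falls 14.7 m from rest: t = √(2·14.7/9.8) = 1.73 s; v = g·t = 17.0 m/s.
Total time = 0.867 + 1.73 = 2.60 s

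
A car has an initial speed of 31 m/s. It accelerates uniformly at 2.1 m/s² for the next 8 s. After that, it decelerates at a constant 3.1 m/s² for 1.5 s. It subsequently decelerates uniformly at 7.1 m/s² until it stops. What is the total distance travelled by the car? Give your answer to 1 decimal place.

Phase 1 (accelerating): v₀ = 31.0 m/s, a = 2.1 m/s².
v = v₀ + at = 31.0 + (2.1)(8) = 47.8 m/s
Δx = v₀t + ½at² = 31.0·8 + 0.5·2.1·8² = 315 m

Phase 2 (decelerating): v₀ = 47.8 m/s, a = -3.1 m/s².
v = v₀ + at = 47.8 + (-3.1)(1.5) = 43.1 m/s
Δx = v₀t + ½at² = 47.8·1.5 + 0.5·-3.1·1.5² = 68.2 m

Phase 3 (decelerating): v₀ = 43.1 m/s, a = -7.1 m/s².
v = v₀ + at → t = (0 − 43.1) / -7.1 = 6.08 s
v² = v₀² + 2aΔx → Δx = (0² − 43.1²)/(2·-7.1) = 131 m
Total distance = 315 + 68.2 + 131 = 515 m

514.5 m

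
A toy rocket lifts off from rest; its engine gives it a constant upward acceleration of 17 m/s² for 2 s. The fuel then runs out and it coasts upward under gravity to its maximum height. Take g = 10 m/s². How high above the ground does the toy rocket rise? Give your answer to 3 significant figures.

Phase 1 (powered ascent): v₀ = 0 m/s, a = 17 m/s².
v = v₀ + at = 0 + (17)(2) = 34.0 m/s
Δx = v₀t + ½at² = 0·2 + 0.5·17·2² = 34.0 m

Phase 2 (coasting upward): v₀ = 34.0 m/s, a = -10 m/s².
v = v₀ + at → t = (0 − 34.0) / -10 = 3.40 s
v² = v₀² + 2aΔx → Δx = (0² − 34.0²)/(2·-10) = 57.8 m
Maximum height = 34.0 + 57.8 = 91.8 m

91.8 m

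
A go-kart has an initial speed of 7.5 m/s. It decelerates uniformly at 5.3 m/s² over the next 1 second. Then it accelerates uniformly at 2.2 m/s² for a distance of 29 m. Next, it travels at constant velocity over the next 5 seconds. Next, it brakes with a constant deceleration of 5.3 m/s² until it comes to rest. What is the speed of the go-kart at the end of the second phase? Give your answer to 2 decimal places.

Phase 1 (decelerating): v₀ = 7.50 m/s, a = -5.3 m/s².
v = v₀ + at = 7.50 + (-5.3)(1) = 2.20 m/s
Δx = v₀t + ½at² = 7.50·1 + 0.5·-5.3·1² = 4.85 m

Phase 2 (accelerating): v₀ = 2.20 m/s, a = 2.2 m/s².
v² = v₀² + 2aΔx = 2.20² + 2·2.2·29 = 132 → v = 11.5 m/s
t = (v − v₀)/a = (11.5 − 2.20)/2.2 = 4.23 s
Speed at end of phase 2 = 11.5 m/s

11.51 m/s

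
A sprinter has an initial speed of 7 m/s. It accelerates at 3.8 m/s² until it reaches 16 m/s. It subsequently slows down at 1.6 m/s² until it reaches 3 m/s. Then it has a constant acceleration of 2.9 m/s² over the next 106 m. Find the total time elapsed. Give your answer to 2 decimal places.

Phase 1 (accelerating): v₀ = 7.00 m/s, a = 3.8 m/s².
v = v₀ + at → t = (16 − 7.00) / 3.8 = 2.37 s
v² = v₀² + 2aΔx → Δx = (16² − 7.00²)/(2·3.8) = 27.2 m

Phase 2 (decelerating): v₀ = 16.0 m/s, a = -1.6 m/s².
v = v₀ + at → t = (3 − 16.0) / -1.6 = 8.12 s
v² = v₀² + 2aΔx → Δx = (3² − 16.0²)/(2·-1.6) = 77.2 m

Phase 3 (accelerating): v₀ = 3.00 m/s, a = 2.9 m/s².
v² = v₀² + 2aΔx = 3.00² + 2·2.9·106 = 624 → v = 25.0 m/s
t = (v − v₀)/a = (25.0 − 3.00)/2.9 = 7.58 s
Total time = 2.37 + 8.12 + 7.58 = 18.1 s

18.07 s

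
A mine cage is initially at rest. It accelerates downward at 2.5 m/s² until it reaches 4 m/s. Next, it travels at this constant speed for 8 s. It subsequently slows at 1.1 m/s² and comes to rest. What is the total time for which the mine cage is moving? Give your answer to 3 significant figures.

13.2 s

Phase 1 (accelerating): v₀ = 0 m/s, a = 2.5 m/s².
v = v₀ + at → t = (4 − 0) / 2.5 = 1.60 s
v² = v₀² + 2aΔx → Δx = (4² − 0²)/(2·2.5) = 3.20 m

Phase 2 (constant speed): v₀ = 4.00 m/s, a = 0 m/s².
v = v₀ + at = 4.00 + (0)(8) = 4.00 m/s
Δx = v₀t + ½at² = 4.00·8 + 0.5·0·8² = 32.0 m

Phase 3 (decelerating): v₀ = 4.00 m/s, a = -1.1 m/s².
v = v₀ + at → t = (0 − 4.00) / -1.1 = 3.64 s
v² = v₀² + 2aΔx → Δx = (0² − 4.00²)/(2·-1.1) = 7.27 m
Total time = 1.60 + 8.00 + 3.64 = 13.2 s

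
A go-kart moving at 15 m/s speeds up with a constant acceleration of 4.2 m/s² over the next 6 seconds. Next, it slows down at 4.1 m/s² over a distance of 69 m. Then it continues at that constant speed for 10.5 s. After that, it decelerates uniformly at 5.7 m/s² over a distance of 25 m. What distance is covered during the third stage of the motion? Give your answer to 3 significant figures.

Phase 1 (accelerating): v₀ = 15.0 m/s, a = 4.2 m/s².
v = v₀ + at = 15.0 + (4.2)(6) = 40.2 m/s
Δx = v₀t + ½at² = 15.0·6 + 0.5·4.2·6² = 166 m

Phase 2 (decelerating): v₀ = 40.2 m/s, a = -4.1 m/s².
v² = v₀² + 2aΔx = 40.2² + 2·-4.1·69 = 1050 → v = 32.4 m/s
t = (v − v₀)/a = (32.4 − 40.2)/-4.1 = 1.90 s

Phase 3 (constant speed): v₀ = 32.4 m/s, a = 0 m/s².
v = v₀ + at = 32.4 + (0)(10.5) = 32.4 m/s
Δx = v₀t + ½at² = 32.4·10.5 + 0.5·0·10.5² = 340 m
Distance in phase 3 = 340 m

340 m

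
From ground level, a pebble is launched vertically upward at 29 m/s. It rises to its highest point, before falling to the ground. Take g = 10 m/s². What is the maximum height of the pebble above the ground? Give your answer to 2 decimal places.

42.05 m

Phase 1 (rising): v₀ = 29.0 m/s, a = -10 m/s².
v = v₀ + at → t = (0 − 29.0) / -10 = 2.90 s
v² = v₀² + 2aΔx → Δx = (0² − 29.0²)/(2·-10) = 42.0 m
Maximum height = 42.0 m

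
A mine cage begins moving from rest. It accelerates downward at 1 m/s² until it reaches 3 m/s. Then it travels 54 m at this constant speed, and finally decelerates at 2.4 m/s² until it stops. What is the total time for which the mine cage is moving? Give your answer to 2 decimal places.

Phase 1 (accelerating): v₀ = 0 m/s, a = 1 m/s².
v = v₀ + at → t = (3 − 0) / 1 = 3.00 s
v² = v₀² + 2aΔx → Δx = (3² − 0²)/(2·1) = 4.50 m

Phase 2 (constant speed): v₀ = 3.00 m/s, a = 0 m/s².
Constant speed: t = d/v = 54/3.00 = 18.0 s

Phase 3 (decelerating): v₀ = 3.00 m/s, a = -2.4 m/s².
v = v₀ + at → t = (0 − 3.00) / -2.4 = 1.25 s
v² = v₀² + 2aΔx → Δx = (0² − 3.00²)/(2·-2.4) = 1.88 m
Total time = 3.00 + 18.0 + 1.25 = 22.2 s

22.25 s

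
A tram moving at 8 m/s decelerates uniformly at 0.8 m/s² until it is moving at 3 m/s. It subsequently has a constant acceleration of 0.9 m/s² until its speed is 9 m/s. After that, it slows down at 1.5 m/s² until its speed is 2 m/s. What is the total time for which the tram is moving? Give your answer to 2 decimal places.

17.58 s

Phase 1 (decelerating): v₀ = 8.00 m/s, a = -0.8 m/s².
v = v₀ + at → t = (3 − 8.00) / -0.8 = 6.25 s
v² = v₀² + 2aΔx → Δx = (3² − 8.00²)/(2·-0.8) = 34.4 m

Phase 2 (accelerating): v₀ = 3.00 m/s, a = 0.9 m/s².
v = v₀ + at → t = (9 − 3.00) / 0.9 = 6.67 s
v² = v₀² + 2aΔx → Δx = (9² − 3.00²)/(2·0.9) = 40.0 m

Phase 3 (decelerating): v₀ = 9.00 m/s, a = -1.5 m/s².
v = v₀ + at → t = (2 − 9.00) / -1.5 = 4.67 s
v² = v₀² + 2aΔx → Δx = (2² − 9.00²)/(2·-1.5) = 25.7 m
Total time = 6.25 + 6.67 + 4.67 = 17.6 s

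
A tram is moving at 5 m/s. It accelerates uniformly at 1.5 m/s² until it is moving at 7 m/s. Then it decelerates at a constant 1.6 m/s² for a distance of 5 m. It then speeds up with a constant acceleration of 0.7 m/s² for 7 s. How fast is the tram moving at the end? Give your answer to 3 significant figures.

10.6 m/s

Phase 1 (accelerating): v₀ = 5.00 m/s, a = 1.5 m/s².
v = v₀ + at → t = (7 − 5.00) / 1.5 = 1.33 s
v² = v₀² + 2aΔx → Δx = (7² − 5.00²)/(2·1.5) = 8.00 m

Phase 2 (decelerating): v₀ = 7.00 m/s, a = -1.6 m/s².
v² = v₀² + 2aΔx = 7.00² + 2·-1.6·5 = 33.0 → v = 5.74 m/s
t = (v − v₀)/a = (5.74 − 7.00)/-1.6 = 0.785 s

Phase 3 (accelerating): v₀ = 5.74 m/s, a = 0.7 m/s².
v = v₀ + at = 5.74 + (0.7)(7) = 10.6 m/s
Δx = v₀t + ½at² = 5.74·7 + 0.5·0.7·7² = 57.4 m
Final speed = 10.6 m/s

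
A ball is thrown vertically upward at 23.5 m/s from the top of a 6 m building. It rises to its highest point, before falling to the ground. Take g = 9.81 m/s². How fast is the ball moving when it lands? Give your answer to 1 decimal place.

Phase 1 (rising): v₀ = 23.5 m/s, a = -9.81 m/s².
v = v₀ + at → t = (0 − 23.5) / -9.81 = 2.40 s
v² = v₀² + 2aΔx → Δx = (0² − 23.5²)/(2·-9.81) = 28.1 m

Phase 2 (falling): v₀ = 0 m/s, a = -9.81 m/s².
Falls 34.1 m from rest: t = √(2·34.1/9.81) = 2.64 s; v = g·t = 25.9 m/s.
Final speed = 25.9 m/s

25.9 m/s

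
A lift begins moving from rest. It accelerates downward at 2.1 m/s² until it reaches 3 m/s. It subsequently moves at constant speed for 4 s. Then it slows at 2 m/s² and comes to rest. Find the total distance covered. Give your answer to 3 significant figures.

16.4 m

Phase 1 (accelerating): v₀ = 0 m/s, a = 2.1 m/s².
v = v₀ + at → t = (3 − 0) / 2.1 = 1.43 s
v² = v₀² + 2aΔx → Δx = (3² − 0²)/(2·2.1) = 2.14 m

Phase 2 (constant speed): v₀ = 3.00 m/s, a = 0 m/s².
v = v₀ + at = 3.00 + (0)(4) = 3.00 m/s
Δx = v₀t + ½at² = 3.00·4 + 0.5·0·4² = 12.0 m

Phase 3 (decelerating): v₀ = 3.00 m/s, a = -2 m/s².
v = v₀ + at → t = (0 − 3.00) / -2 = 1.50 s
v² = v₀² + 2aΔx → Δx = (0² − 3.00²)/(2·-2) = 2.25 m
Total distance = 2.14 + 12.0 + 2.25 = 16.4 m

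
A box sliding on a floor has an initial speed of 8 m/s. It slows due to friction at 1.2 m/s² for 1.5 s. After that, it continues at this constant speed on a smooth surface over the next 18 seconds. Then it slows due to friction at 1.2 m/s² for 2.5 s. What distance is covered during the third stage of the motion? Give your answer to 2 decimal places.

11.75 m

Phase 1 (decelerating): v₀ = 8.00 m/s, a = -1.2 m/s².
v = v₀ + at = 8.00 + (-1.2)(1.5) = 6.20 m/s
Δx = v₀t + ½at² = 8.00·1.5 + 0.5·-1.2·1.5² = 10.7 m

Phase 2 (constant speed): v₀ = 6.20 m/s, a = 0 m/s².
v = v₀ + at = 6.20 + (0)(18) = 6.20 m/s
Δx = v₀t + ½at² = 6.20·18 + 0.5·0·18² = 112 m

Phase 3 (decelerating): v₀ = 6.20 m/s, a = -1.2 m/s².
v = v₀ + at = 6.20 + (-1.2)(2.5) = 3.20 m/s
Δx = v₀t + ½at² = 6.20·2.5 + 0.5·-1.2·2.5² = 11.8 m
Distance in phase 3 = 11.8 m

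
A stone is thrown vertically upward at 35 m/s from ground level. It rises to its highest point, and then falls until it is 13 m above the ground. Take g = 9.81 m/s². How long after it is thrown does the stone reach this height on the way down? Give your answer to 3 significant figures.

6.74 s

Phase 1 (rising): v₀ = 35.0 m/s, a = -9.81 m/s².
v = v₀ + at → t = (0 − 35.0) / -9.81 = 3.57 s
v² = v₀² + 2aΔx → Δx = (0² − 35.0²)/(2·-9.81) = 62.4 m

Phase 2 (falling): v₀ = 0 m/s, a = -9.81 m/s².
Falls 49.4 m from rest: t = √(2·49.4/9.81) = 3.17 s; v = g·t = 31.1 m/s.
Total time = 3.57 + 3.17 = 6.74 s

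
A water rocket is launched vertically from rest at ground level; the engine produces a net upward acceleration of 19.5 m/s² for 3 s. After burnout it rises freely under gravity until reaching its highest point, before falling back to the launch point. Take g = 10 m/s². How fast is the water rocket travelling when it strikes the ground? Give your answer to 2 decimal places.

Phase 1 (powered ascent): v₀ = 0 m/s, a = 19.5 m/s².
v = v₀ + at = 0 + (19.5)(3) = 58.5 m/s
Δx = v₀t + ½at² = 0·3 + 0.5·19.5·3² = 87.8 m

Phase 2 (coasting upward): v₀ = 58.5 m/s, a = -10 m/s².
v = v₀ + at → t = (0 − 58.5) / -10 = 5.85 s
v² = v₀² + 2aΔx → Δx = (0² − 58.5²)/(2·-10) = 171 m

Phase 3 (free fall): v₀ = 0 m/s, a = -10 m/s².
Falls 259 m from rest: t = √(2·259/10) = 7.20 s; v = g·t = 72.0 m/s.
Impact speed = 72.0 m/s

71.95 m/s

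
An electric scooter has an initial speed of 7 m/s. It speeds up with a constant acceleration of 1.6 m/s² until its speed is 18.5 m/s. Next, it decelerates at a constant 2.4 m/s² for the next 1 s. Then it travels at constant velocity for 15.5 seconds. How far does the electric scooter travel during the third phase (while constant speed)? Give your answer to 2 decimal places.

249.55 m

Phase 1 (accelerating): v₀ = 7.00 m/s, a = 1.6 m/s².
v = v₀ + at → t = (18.5 − 7.00) / 1.6 = 7.19 s
v² = v₀² + 2aΔx → Δx = (18.5² − 7.00²)/(2·1.6) = 91.6 m

Phase 2 (decelerating): v₀ = 18.5 m/s, a = -2.4 m/s².
v = v₀ + at = 18.5 + (-2.4)(1) = 16.1 m/s
Δx = v₀t + ½at² = 18.5·1 + 0.5·-2.4·1² = 17.3 m

Phase 3 (constant speed): v₀ = 16.1 m/s, a = 0 m/s².
v = v₀ + at = 16.1 + (0)(15.5) = 16.1 m/s
Δx = v₀t + ½at² = 16.1·15.5 + 0.5·0·15.5² = 250 m
Distance in phase 3 = 250 m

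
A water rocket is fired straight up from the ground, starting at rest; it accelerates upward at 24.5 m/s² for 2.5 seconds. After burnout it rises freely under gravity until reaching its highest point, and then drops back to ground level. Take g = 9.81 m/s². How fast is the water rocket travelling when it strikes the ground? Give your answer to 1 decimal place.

72.5 m/s

Phase 1 (powered ascent): v₀ = 0 m/s, a = 24.5 m/s².
v = v₀ + at = 0 + (24.5)(2.5) = 61.2 m/s
Δx = v₀t + ½at² = 0·2.5 + 0.5·24.5·2.5² = 76.6 m

Phase 2 (coasting upward): v₀ = 61.2 m/s, a = -9.81 m/s².
v = v₀ + at → t = (0 − 61.2) / -9.81 = 6.24 s
v² = v₀² + 2aΔx → Δx = (0² − 61.2²)/(2·-9.81) = 191 m

Phase 3 (free fall): v₀ = 0 m/s, a = -9.81 m/s².
Falls 268 m from rest: t = √(2·268/9.81) = 7.39 s; v = g·t = 72.5 m/s.
Impact speed = 72.5 m/s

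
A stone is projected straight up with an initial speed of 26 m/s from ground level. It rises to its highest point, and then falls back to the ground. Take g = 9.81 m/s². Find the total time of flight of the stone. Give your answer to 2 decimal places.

5.30 s

Phase 1 (rising): v₀ = 26.0 m/s, a = -9.81 m/s².
v = v₀ + at → t = (0 − 26.0) / -9.81 = 2.65 s
v² = v₀² + 2aΔx → Δx = (0² − 26.0²)/(2·-9.81) = 34.5 m

Phase 2 (falling): v₀ = 0 m/s, a = -9.81 m/s².
Falls 34.5 m from rest: t = √(2·34.5/9.81) = 2.65 s; v = g·t = 26.0 m/s.
Total time = 2.65 + 2.65 = 5.30 s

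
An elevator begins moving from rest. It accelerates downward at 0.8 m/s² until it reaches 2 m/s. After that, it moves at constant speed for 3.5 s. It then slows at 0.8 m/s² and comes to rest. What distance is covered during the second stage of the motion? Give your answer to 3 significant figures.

Phase 1 (accelerating): v₀ = 0 m/s, a = 0.8 m/s².
v = v₀ + at → t = (2 − 0) / 0.8 = 2.50 s
v² = v₀² + 2aΔx → Δx = (2² − 0²)/(2·0.8) = 2.50 m

Phase 2 (constant speed): v₀ = 2.00 m/s, a = 0 m/s².
v = v₀ + at = 2.00 + (0)(3.5) = 2.00 m/s
Δx = v₀t + ½at² = 2.00·3.5 + 0.5·0·3.5² = 7.00 m
Distance in phase 2 = 7.00 m

7.00 m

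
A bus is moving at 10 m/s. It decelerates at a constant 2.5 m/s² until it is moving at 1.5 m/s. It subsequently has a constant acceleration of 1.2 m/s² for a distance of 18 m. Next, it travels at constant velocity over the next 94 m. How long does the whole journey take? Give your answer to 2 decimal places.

21.71 s

Phase 1 (decelerating): v₀ = 10.0 m/s, a = -2.5 m/s².
v = v₀ + at → t = (1.5 − 10.0) / -2.5 = 3.40 s
v² = v₀² + 2aΔx → Δx = (1.5² − 10.0²)/(2·-2.5) = 19.6 m

Phase 2 (accelerating): v₀ = 1.50 m/s, a = 1.2 m/s².
v² = v₀² + 2aΔx = 1.50² + 2·1.2·18 = 45.4 → v = 6.74 m/s
t = (v − v₀)/a = (6.74 − 1.50)/1.2 = 4.37 s

Phase 3 (constant speed): v₀ = 6.74 m/s, a = 0 m/s².
Constant speed: t = d/v = 94/6.74 = 13.9 s
Total time = 3.40 + 4.37 + 13.9 = 21.7 s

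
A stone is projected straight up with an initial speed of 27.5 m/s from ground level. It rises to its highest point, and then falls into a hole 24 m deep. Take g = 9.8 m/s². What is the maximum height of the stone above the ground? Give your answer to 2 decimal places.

Phase 1 (rising): v₀ = 27.5 m/s, a = -9.8 m/s².
v = v₀ + at → t = (0 − 27.5) / -9.8 = 2.81 s
v² = v₀² + 2aΔx → Δx = (0² − 27.5²)/(2·-9.8) = 38.6 m
Maximum height = 38.6 m

38.58 m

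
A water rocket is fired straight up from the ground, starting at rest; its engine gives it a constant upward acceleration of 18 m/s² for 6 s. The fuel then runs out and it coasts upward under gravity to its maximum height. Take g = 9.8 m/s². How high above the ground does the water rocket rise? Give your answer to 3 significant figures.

Phase 1 (powered ascent): v₀ = 0 m/s, a = 18 m/s².
v = v₀ + at = 0 + (18)(6) = 108 m/s
Δx = v₀t + ½at² = 0·6 + 0.5·18·6² = 324 m

Phase 2 (coasting upward): v₀ = 108 m/s, a = -9.8 m/s².
v = v₀ + at → t = (0 − 108) / -9.8 = 11.0 s
v² = v₀² + 2aΔx → Δx = (0² − 108²)/(2·-9.8) = 595 m
Maximum height = 324 + 595 = 919 m

919 m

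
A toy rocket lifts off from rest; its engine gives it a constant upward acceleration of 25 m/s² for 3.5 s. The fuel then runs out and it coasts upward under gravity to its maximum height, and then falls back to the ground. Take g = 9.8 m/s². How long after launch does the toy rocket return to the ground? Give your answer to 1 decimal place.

Phase 1 (powered ascent): v₀ = 0 m/s, a = 25 m/s².
v = v₀ + at = 0 + (25)(3.5) = 87.5 m/s
Δx = v₀t + ½at² = 0·3.5 + 0.5·25·3.5² = 153 m

Phase 2 (coasting upward): v₀ = 87.5 m/s, a = -9.8 m/s².
v = v₀ + at → t = (0 − 87.5) / -9.8 = 8.93 s
v² = v₀² + 2aΔx → Δx = (0² − 87.5²)/(2·-9.8) = 391 m

Phase 3 (free fall): v₀ = 0 m/s, a = -9.8 m/s².
Falls 544 m from rest: t = √(2·544/9.8) = 10.5 s; v = g·t = 103 m/s.
Total time = 3.50 + 8.93 + 10.5 = 23.0 s

23.0 s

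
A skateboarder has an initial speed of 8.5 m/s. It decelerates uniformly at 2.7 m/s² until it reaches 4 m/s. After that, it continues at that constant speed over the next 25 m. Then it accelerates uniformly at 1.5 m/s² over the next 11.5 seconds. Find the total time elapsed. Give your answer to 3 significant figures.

Phase 1 (decelerating): v₀ = 8.50 m/s, a = -2.7 m/s².
v = v₀ + at → t = (4 − 8.50) / -2.7 = 1.67 s
v² = v₀² + 2aΔx → Δx = (4² − 8.50²)/(2·-2.7) = 10.4 m

Phase 2 (constant speed): v₀ = 4.00 m/s, a = 0 m/s².
Constant speed: t = d/v = 25/4.00 = 6.25 s

Phase 3 (accelerating): v₀ = 4.00 m/s, a = 1.5 m/s².
v = v₀ + at = 4.00 + (1.5)(11.5) = 21.2 m/s
Δx = v₀t + ½at² = 4.00·11.5 + 0.5·1.5·11.5² = 145 m
Total time = 1.67 + 6.25 + 11.5 = 19.4 s

19.4 s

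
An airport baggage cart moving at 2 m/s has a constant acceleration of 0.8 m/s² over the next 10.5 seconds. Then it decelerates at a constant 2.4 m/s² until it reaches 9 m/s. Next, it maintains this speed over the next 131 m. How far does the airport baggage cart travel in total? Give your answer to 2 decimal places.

Phase 1 (accelerating): v₀ = 2.00 m/s, a = 0.8 m/s².
v = v₀ + at = 2.00 + (0.8)(10.5) = 10.4 m/s
Δx = v₀t + ½at² = 2.00·10.5 + 0.5·0.8·10.5² = 65.1 m

Phase 2 (decelerating): v₀ = 10.4 m/s, a = -2.4 m/s².
v = v₀ + at → t = (9 − 10.4) / -2.4 = 0.583 s
v² = v₀² + 2aΔx → Δx = (9² − 10.4²)/(2·-2.4) = 5.66 m

Phase 3 (constant speed): v₀ = 9.00 m/s, a = 0 m/s².
Constant speed: t = d/v = 131/9.00 = 14.6 s
Total distance = 65.1 + 5.66 + 131 = 202 m

201.76 m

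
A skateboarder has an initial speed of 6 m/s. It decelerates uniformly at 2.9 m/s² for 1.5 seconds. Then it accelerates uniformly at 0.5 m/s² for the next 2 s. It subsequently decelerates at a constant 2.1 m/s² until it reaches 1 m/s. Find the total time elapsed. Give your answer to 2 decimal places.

Phase 1 (decelerating): v₀ = 6.00 m/s, a = -2.9 m/s².
v = v₀ + at = 6.00 + (-2.9)(1.5) = 1.65 m/s
Δx = v₀t + ½at² = 6.00·1.5 + 0.5·-2.9·1.5² = 5.74 m

Phase 2 (accelerating): v₀ = 1.65 m/s, a = 0.5 m/s².
v = v₀ + at = 1.65 + (0.5)(2) = 2.65 m/s
Δx = v₀t + ½at² = 1.65·2 + 0.5·0.5·2² = 4.30 m

Phase 3 (decelerating): v₀ = 2.65 m/s, a = -2.1 m/s².
v = v₀ + at → t = (1 − 2.65) / -2.1 = 0.786 s
v² = v₀² + 2aΔx → Δx = (1² − 2.65²)/(2·-2.1) = 1.43 m
Total time = 1.50 + 2.00 + 0.786 = 4.29 s

4.29 s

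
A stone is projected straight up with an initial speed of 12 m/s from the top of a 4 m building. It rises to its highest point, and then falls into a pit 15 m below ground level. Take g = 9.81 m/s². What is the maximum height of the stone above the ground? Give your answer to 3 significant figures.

Phase 1 (rising): v₀ = 12.0 m/s, a = -9.81 m/s².
v = v₀ + at → t = (0 − 12.0) / -9.81 = 1.22 s
v² = v₀² + 2aΔx → Δx = (0² − 12.0²)/(2·-9.81) = 7.34 m
Maximum height = 4 + 7.34 = 11.3 m

11.3 m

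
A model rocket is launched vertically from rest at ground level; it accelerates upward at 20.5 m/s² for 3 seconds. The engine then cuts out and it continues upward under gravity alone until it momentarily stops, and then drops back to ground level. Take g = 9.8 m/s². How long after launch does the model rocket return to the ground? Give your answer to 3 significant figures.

16.9 s

Phase 1 (powered ascent): v₀ = 0 m/s, a = 20.5 m/s².
v = v₀ + at = 0 + (20.5)(3) = 61.5 m/s
Δx = v₀t + ½at² = 0·3 + 0.5·20.5·3² = 92.2 m

Phase 2 (coasting upward): v₀ = 61.5 m/s, a = -9.8 m/s².
v = v₀ + at → t = (0 − 61.5) / -9.8 = 6.28 s
v² = v₀² + 2aΔx → Δx = (0² − 61.5²)/(2·-9.8) = 193 m

Phase 3 (free fall): v₀ = 0 m/s, a = -9.8 m/s².
Falls 285 m from rest: t = √(2·285/9.8) = 7.63 s; v = g·t = 74.8 m/s.
Total time = 3.00 + 6.28 + 7.63 = 16.9 s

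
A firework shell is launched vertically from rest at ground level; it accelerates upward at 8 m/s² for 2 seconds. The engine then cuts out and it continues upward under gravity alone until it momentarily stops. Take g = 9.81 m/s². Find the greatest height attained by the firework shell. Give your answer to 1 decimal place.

Phase 1 (powered ascent): v₀ = 0 m/s, a = 8 m/s².
v = v₀ + at = 0 + (8)(2) = 16.0 m/s
Δx = v₀t + ½at² = 0·2 + 0.5·8·2² = 16.0 m

Phase 2 (coasting upward): v₀ = 16.0 m/s, a = -9.81 m/s².
v = v₀ + at → t = (0 − 16.0) / -9.81 = 1.63 s
v² = v₀² + 2aΔx → Δx = (0² − 16.0²)/(2·-9.81) = 13.0 m
Maximum height = 16.0 + 13.0 = 29.0 m

29.0 m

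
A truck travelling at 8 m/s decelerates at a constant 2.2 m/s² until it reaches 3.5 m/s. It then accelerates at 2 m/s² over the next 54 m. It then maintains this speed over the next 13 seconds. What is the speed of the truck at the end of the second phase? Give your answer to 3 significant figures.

15.1 m/s

Phase 1 (decelerating): v₀ = 8.00 m/s, a = -2.2 m/s².
v = v₀ + at → t = (3.5 − 8.00) / -2.2 = 2.05 s
v² = v₀² + 2aΔx → Δx = (3.5² − 8.00²)/(2·-2.2) = 11.8 m

Phase 2 (accelerating): v₀ = 3.50 m/s, a = 2 m/s².
v² = v₀² + 2aΔx = 3.50² + 2·2·54 = 228 → v = 15.1 m/s
t = (v − v₀)/a = (15.1 − 3.50)/2 = 5.80 s
Speed at end of phase 2 = 15.1 m/s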